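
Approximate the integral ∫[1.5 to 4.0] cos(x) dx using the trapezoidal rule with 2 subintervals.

f(x) = cos(x)
a = 1.5, b = 4.0, n = 2
h = (b - a)/n = 1.250000

Trapezoidal rule: (h/2)[f(x₀) + 2f(x₁) + 2f(x₂) + ... + f(xₙ)]

x_0 = 1.5000, f(x_0) = 0.070737, coefficient = 1
x_1 = 2.7500, f(x_1) = -0.924302, coefficient = 2
x_2 = 4.0000, f(x_2) = -0.653644, coefficient = 1

I ≈ (1.250000/2) × -2.431511 = -1.519694
Exact value: -1.754297
Error: 0.234603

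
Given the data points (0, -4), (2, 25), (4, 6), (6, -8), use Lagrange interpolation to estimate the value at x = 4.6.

Lagrange interpolation formula:
P(x) = Σ yᵢ × Lᵢ(x)
where Lᵢ(x) = Π_{j≠i} (x - xⱼ)/(xᵢ - xⱼ)

L_0(4.6) = (4.6 - 2)/(0 - 2) × (4.6 - 4)/(0 - 4) × (4.6 - 6)/(0 - 6) = 0.045500
L_1(4.6) = (4.6 - 0)/(2 - 0) × (4.6 - 4)/(2 - 4) × (4.6 - 6)/(2 - 6) = -0.241500
L_2(4.6) = (4.6 - 0)/(4 - 0) × (4.6 - 2)/(4 - 2) × (4.6 - 6)/(4 - 6) = 1.046500
L_3(4.6) = (4.6 - 0)/(6 - 0) × (4.6 - 2)/(6 - 2) × (4.6 - 4)/(6 - 4) = 0.149500

P(4.6) = (-4)×L_0(4.6) + 25×L_1(4.6) + 6×L_2(4.6) + (-8)×L_3(4.6)
P(4.6) = -1.136500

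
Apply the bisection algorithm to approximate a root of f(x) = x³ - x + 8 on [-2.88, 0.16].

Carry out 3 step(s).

f(x) = x³ - x + 8
Initial interval: [-2.88, 0.16]

Iteration 1:
  c_1 = (-2.880000 + 0.160000)/2 = -1.360000
  f(c_1) = f(-1.360000) = 6.844544
  f(a) × f(c) < 0, new interval: [-2.880000, -1.360000]
Iteration 2:
  c_2 = (-2.880000 + (-1.360000))/2 = -2.120000
  f(c_2) = f(-2.120000) = 0.591872
  f(a) × f(c) < 0, new interval: [-2.880000, -2.120000]
Iteration 3:
  c_3 = (-2.880000 + (-2.120000))/2 = -2.500000
  f(c_3) = f(-2.500000) = -5.125000
  f(a) × f(c) ≥ 0, new interval: [-2.500000, -2.120000]

After 3 iteration(s), the approximation is c_3 = -2.500000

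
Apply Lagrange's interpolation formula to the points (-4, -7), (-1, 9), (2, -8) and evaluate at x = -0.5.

Lagrange interpolation formula:
P(x) = Σ yᵢ × Lᵢ(x)
where Lᵢ(x) = Π_{j≠i} (x - xⱼ)/(xᵢ - xⱼ)

L_0(-0.5) = (-0.5 - (-1))/(-4 - (-1)) × (-0.5 - 2)/(-4 - 2) = -0.069444
L_1(-0.5) = (-0.5 - (-4))/(-1 - (-4)) × (-0.5 - 2)/(-1 - 2) = 0.972222
L_2(-0.5) = (-0.5 - (-4))/(2 - (-4)) × (-0.5 - (-1))/(2 - (-1)) = 0.097222

P(-0.5) = (-7)×L_0(-0.5) + 9×L_1(-0.5) + (-8)×L_2(-0.5)
P(-0.5) = 8.458333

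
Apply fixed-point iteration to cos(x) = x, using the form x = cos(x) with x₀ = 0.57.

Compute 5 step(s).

Equation: cos(x) = x
Fixed-point form: x = cos(x)
x₀ = 0.57

x_1 = g(0.570000) = 0.841901
x_2 = g(0.841901) = 0.666046
x_3 = g(0.666046) = 0.786271
x_4 = g(0.786271) = 0.706489
x_5 = g(0.706489) = 0.760646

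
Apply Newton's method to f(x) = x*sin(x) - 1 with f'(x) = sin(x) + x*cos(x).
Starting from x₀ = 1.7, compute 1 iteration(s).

f(x) = x*sin(x) - 1
f'(x) = sin(x) + x*cos(x)
x₀ = 1.7

Newton-Raphson formula: x_{n+1} = x_n - f(x_n)/f'(x_n)

Iteration 1:
  f(1.700000) = 0.685830
  f'(1.700000) = 0.772629
  x_1 = 1.700000 - 0.685830/0.772629 = 0.812342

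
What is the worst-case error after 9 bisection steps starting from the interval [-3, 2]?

Bisection error bound: |error| ≤ (b-a)/2^n
|error| ≤ (2 - (-3))/2^9 = 5/2^9
|error| ≤ 0.0097656250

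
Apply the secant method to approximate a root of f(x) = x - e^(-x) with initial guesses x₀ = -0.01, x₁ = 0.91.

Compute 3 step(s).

f(x) = x - e^(-x)
x₀ = -0.01, x₁ = 0.91

Secant formula: x_{n+1} = x_n - f(x_n)(x_n - x_{n-1})/(f(x_n) - f(x_{n-1}))

Iteration 1:
  f(-0.010000) = -1.020050
  f(0.910000) = 0.507476
  x_2 = 0.910000 - 0.507476×(0.910000 - (-0.010000))/(0.507476 - (-1.020050))
       = 0.604357
Iteration 2:
  f(0.910000) = 0.507476
  f(0.604357) = 0.057931
  x_3 = 0.604357 - 0.057931×(0.604357 - 0.910000)/(0.057931 - 0.507476)
       = 0.564970
Iteration 3:
  f(0.604357) = 0.057931
  f(0.564970) = -0.003408
  x_4 = 0.564970 - (-0.003408)×(0.564970 - 0.604357)/(-0.003408 - 0.057931)
       = 0.567158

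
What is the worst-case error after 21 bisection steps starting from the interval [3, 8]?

Bisection error bound: |error| ≤ (b-a)/2^n
|error| ≤ (8 - 3)/2^21 = 5/2^21
|error| ≤ 0.0000023842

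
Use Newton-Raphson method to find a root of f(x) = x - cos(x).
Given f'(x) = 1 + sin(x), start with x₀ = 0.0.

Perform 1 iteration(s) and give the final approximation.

f(x) = x - cos(x)
f'(x) = 1 + sin(x)
x₀ = 0.0

Newton-Raphson formula: x_{n+1} = x_n - f(x_n)/f'(x_n)

Iteration 1:
  f(0.000000) = -1.000000
  f'(0.000000) = 1.000000
  x_1 = 0.000000 - (-1.000000)/1.000000 = 1.000000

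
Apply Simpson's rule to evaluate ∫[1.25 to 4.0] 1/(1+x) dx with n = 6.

f(x) = 1/(1+x)
a = 1.25, b = 4.0, n = 6
h = (b - a)/n = 0.458333

Simpson's rule: (h/3)[f(x₀) + 4f(x₁) + 2f(x₂) + ... + f(xₙ)]

x_0 = 1.2500, f(x_0) = 0.444444, coefficient = 1
x_1 = 1.7083, f(x_1) = 0.369231, coefficient = 4
x_2 = 2.1667, f(x_2) = 0.315789, coefficient = 2
x_3 = 2.6250, f(x_3) = 0.275862, coefficient = 4
x_4 = 3.0833, f(x_4) = 0.244898, coefficient = 2
x_5 = 3.5417, f(x_5) = 0.220183, coefficient = 4
x_6 = 4.0000, f(x_6) = 0.200000, coefficient = 1

I ≈ (0.458333/3) × 5.226925 = 0.798558
Exact value: 0.798508
Error: 0.000050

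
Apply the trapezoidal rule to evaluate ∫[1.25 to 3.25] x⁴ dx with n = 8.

f(x) = x⁴
a = 1.25, b = 3.25, n = 8
h = (b - a)/n = 0.250000

Trapezoidal rule: (h/2)[f(x₀) + 2f(x₁) + 2f(x₂) + ... + f(xₙ)]

x_0 = 1.2500, f(x_0) = 2.441406, coefficient = 1
x_1 = 1.5000, f(x_1) = 5.062500, coefficient = 2
x_2 = 1.7500, f(x_2) = 9.378906, coefficient = 2
x_3 = 2.0000, f(x_3) = 16.000000, coefficient = 2
x_4 = 2.2500, f(x_4) = 25.628906, coefficient = 2
x_5 = 2.5000, f(x_5) = 39.062500, coefficient = 2
x_6 = 2.7500, f(x_6) = 57.191406, coefficient = 2
x_7 = 3.0000, f(x_7) = 81.000000, coefficient = 2
x_8 = 3.2500, f(x_8) = 111.566406, coefficient = 1

I ≈ (0.250000/2) × 580.656250 = 72.582031
Exact value: 71.907813
Error: 0.674219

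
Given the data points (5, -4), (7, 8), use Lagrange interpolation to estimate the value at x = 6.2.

Lagrange interpolation formula:
P(x) = Σ yᵢ × Lᵢ(x)
where Lᵢ(x) = Π_{j≠i} (x - xⱼ)/(xᵢ - xⱼ)

L_0(6.2) = (6.2 - 7)/(5 - 7) = 0.400000
L_1(6.2) = (6.2 - 5)/(7 - 5) = 0.600000

P(6.2) = (-4)×L_0(6.2) + 8×L_1(6.2)
P(6.2) = 3.200000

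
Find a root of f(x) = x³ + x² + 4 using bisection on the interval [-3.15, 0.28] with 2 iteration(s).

f(x) = x³ + x² + 4
Initial interval: [-3.15, 0.28]

Iteration 1:
  c_1 = (-3.150000 + 0.280000)/2 = -1.435000
  f(c_1) = f(-1.435000) = 3.104237
  f(a) × f(c) < 0, new interval: [-3.150000, -1.435000]
Iteration 2:
  c_2 = (-3.150000 + (-1.435000))/2 = -2.292500
  f(c_2) = f(-2.292500) = -2.792806
  f(a) × f(c) ≥ 0, new interval: [-2.292500, -1.435000]

After 2 iteration(s), the approximation is c_2 = -2.292500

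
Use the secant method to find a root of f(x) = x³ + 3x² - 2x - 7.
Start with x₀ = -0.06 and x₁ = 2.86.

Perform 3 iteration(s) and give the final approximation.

f(x) = x³ + 3x² - 2x - 7
x₀ = -0.06, x₁ = 2.86

Secant formula: x_{n+1} = x_n - f(x_n)(x_n - x_{n-1})/(f(x_n) - f(x_{n-1}))

Iteration 1:
  f(-0.060000) = -6.869416
  f(2.860000) = 35.212456
  x_2 = 2.860000 - 35.212456×(2.860000 - (-0.060000))/(35.212456 - (-6.869416))
       = 0.416659
Iteration 2:
  f(2.860000) = 35.212456
  f(0.416659) = -7.240170
  x_3 = 0.416659 - (-7.240170)×(0.416659 - 2.860000)/(-7.240170 - 35.212456)
       = 0.833363
Iteration 3:
  f(0.416659) = -7.240170
  f(0.833363) = -6.004477
  x_4 = 0.833363 - (-6.004477)×(0.833363 - 0.416659)/(-6.004477 - (-7.240170))
       = 2.858213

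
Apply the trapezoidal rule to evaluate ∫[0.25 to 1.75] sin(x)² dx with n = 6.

f(x) = sin(x)²
a = 0.25, b = 1.75, n = 6
h = (b - a)/n = 0.250000

Trapezoidal rule: (h/2)[f(x₀) + 2f(x₁) + 2f(x₂) + ... + f(xₙ)]

x_0 = 0.2500, f(x_0) = 0.061209, coefficient = 1
x_1 = 0.5000, f(x_1) = 0.229849, coefficient = 2
x_2 = 0.7500, f(x_2) = 0.464631, coefficient = 2
x_3 = 1.0000, f(x_3) = 0.708073, coefficient = 2
x_4 = 1.2500, f(x_4) = 0.900572, coefficient = 2
x_5 = 1.5000, f(x_5) = 0.994996, coefficient = 2
x_6 = 1.7500, f(x_6) = 0.968228, coefficient = 1

I ≈ (0.250000/2) × 7.625681 = 0.953210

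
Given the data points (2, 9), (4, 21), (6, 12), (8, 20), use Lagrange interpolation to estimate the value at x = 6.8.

Lagrange interpolation formula:
P(x) = Σ yᵢ × Lᵢ(x)
where Lᵢ(x) = Π_{j≠i} (x - xⱼ)/(xᵢ - xⱼ)

L_0(6.8) = (6.8 - 4)/(2 - 4) × (6.8 - 6)/(2 - 6) × (6.8 - 8)/(2 - 8) = 0.056000
L_1(6.8) = (6.8 - 2)/(4 - 2) × (6.8 - 6)/(4 - 6) × (6.8 - 8)/(4 - 8) = -0.288000
L_2(6.8) = (6.8 - 2)/(6 - 2) × (6.8 - 4)/(6 - 4) × (6.8 - 8)/(6 - 8) = 1.008000
L_3(6.8) = (6.8 - 2)/(8 - 2) × (6.8 - 4)/(8 - 4) × (6.8 - 6)/(8 - 6) = 0.224000

P(6.8) = 9×L_0(6.8) + 21×L_1(6.8) + 12×L_2(6.8) + 20×L_3(6.8)
P(6.8) = 11.032000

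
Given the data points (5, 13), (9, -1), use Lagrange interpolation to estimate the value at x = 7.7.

Lagrange interpolation formula:
P(x) = Σ yᵢ × Lᵢ(x)
where Lᵢ(x) = Π_{j≠i} (x - xⱼ)/(xᵢ - xⱼ)

L_0(7.7) = (7.7 - 9)/(5 - 9) = 0.325000
L_1(7.7) = (7.7 - 5)/(9 - 5) = 0.675000

P(7.7) = 13×L_0(7.7) + (-1)×L_1(7.7)
P(7.7) = 3.550000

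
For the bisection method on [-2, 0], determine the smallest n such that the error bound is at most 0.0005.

We need (b-a)/2^n ≤ 0.0005
(0 - (-2))/2^n ≤ 0.0005
2/2^n ≤ 0.0005
2^n ≥ 4000
n ≥ log₂(4000) = 11.97
n ≥ 12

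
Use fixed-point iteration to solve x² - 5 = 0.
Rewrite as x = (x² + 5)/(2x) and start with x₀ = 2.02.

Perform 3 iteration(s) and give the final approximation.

Equation: x² - 5 = 0
Fixed-point form: x = (x² + 5)/(2x)
x₀ = 2.02

x_1 = g(2.020000) = 2.247624
x_2 = g(2.247624) = 2.236098
x_3 = g(2.236098) = 2.236068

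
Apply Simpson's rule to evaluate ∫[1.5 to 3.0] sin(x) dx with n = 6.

f(x) = sin(x)
a = 1.5, b = 3.0, n = 6
h = (b - a)/n = 0.250000

Simpson's rule: (h/3)[f(x₀) + 4f(x₁) + 2f(x₂) + ... + f(xₙ)]

x_0 = 1.5000, f(x_0) = 0.997495, coefficient = 1
x_1 = 1.7500, f(x_1) = 0.983986, coefficient = 4
x_2 = 2.0000, f(x_2) = 0.909297, coefficient = 2
x_3 = 2.2500, f(x_3) = 0.778073, coefficient = 4
x_4 = 2.5000, f(x_4) = 0.598472, coefficient = 2
x_5 = 2.7500, f(x_5) = 0.381661, coefficient = 4
x_6 = 3.0000, f(x_6) = 0.141120, coefficient = 1

I ≈ (0.250000/3) × 12.729035 = 1.060753
Exact value: 1.060730
Error: 0.000023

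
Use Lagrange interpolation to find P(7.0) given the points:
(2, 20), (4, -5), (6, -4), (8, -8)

Lagrange interpolation formula:
P(x) = Σ yᵢ × Lᵢ(x)
where Lᵢ(x) = Π_{j≠i} (x - xⱼ)/(xᵢ - xⱼ)

L_0(7.0) = (7.0 - 4)/(2 - 4) × (7.0 - 6)/(2 - 6) × (7.0 - 8)/(2 - 8) = 0.062500
L_1(7.0) = (7.0 - 2)/(4 - 2) × (7.0 - 6)/(4 - 6) × (7.0 - 8)/(4 - 8) = -0.312500
L_2(7.0) = (7.0 - 2)/(6 - 2) × (7.0 - 4)/(6 - 4) × (7.0 - 8)/(6 - 8) = 0.937500
L_3(7.0) = (7.0 - 2)/(8 - 2) × (7.0 - 4)/(8 - 4) × (7.0 - 6)/(8 - 6) = 0.312500

P(7.0) = 20×L_0(7.0) + (-5)×L_1(7.0) + (-4)×L_2(7.0) + (-8)×L_3(7.0)
P(7.0) = -3.437500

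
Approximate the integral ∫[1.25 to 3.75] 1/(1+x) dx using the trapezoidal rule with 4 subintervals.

f(x) = 1/(1+x)
a = 1.25, b = 3.75, n = 4
h = (b - a)/n = 0.625000

Trapezoidal rule: (h/2)[f(x₀) + 2f(x₁) + 2f(x₂) + ... + f(xₙ)]

x_0 = 1.2500, f(x_0) = 0.444444, coefficient = 1
x_1 = 1.8750, f(x_1) = 0.347826, coefficient = 2
x_2 = 2.5000, f(x_2) = 0.285714, coefficient = 2
x_3 = 3.1250, f(x_3) = 0.242424, coefficient = 2
x_4 = 3.7500, f(x_4) = 0.210526, coefficient = 1

I ≈ (0.625000/2) × 2.406900 = 0.752156
Exact value: 0.747214
Error: 0.004942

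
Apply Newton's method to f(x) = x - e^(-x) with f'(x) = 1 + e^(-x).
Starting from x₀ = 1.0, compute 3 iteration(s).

f(x) = x - e^(-x)
f'(x) = 1 + e^(-x)
x₀ = 1.0

Newton-Raphson formula: x_{n+1} = x_n - f(x_n)/f'(x_n)

Iteration 1:
  f(1.000000) = 0.632121
  f'(1.000000) = 1.367879
  x_1 = 1.000000 - 0.632121/1.367879 = 0.537883
Iteration 2:
  f(0.537883) = -0.046100
  f'(0.537883) = 1.583983
  x_2 = 0.537883 - (-0.046100)/1.583983 = 0.566987
Iteration 3:
  f(0.566987) = -0.000245
  f'(0.566987) = 1.567232
  x_3 = 0.566987 - (-0.000245)/1.567232 = 0.567143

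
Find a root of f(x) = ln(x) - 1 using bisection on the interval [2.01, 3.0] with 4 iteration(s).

f(x) = ln(x) - 1
Initial interval: [2.01, 3.0]

Iteration 1:
  c_1 = (2.010000 + 3.000000)/2 = 2.505000
  f(c_1) = f(2.505000) = -0.081711
  f(a) × f(c) ≥ 0, new interval: [2.505000, 3.000000]
Iteration 2:
  c_2 = (2.505000 + 3.000000)/2 = 2.752500
  f(c_2) = f(2.752500) = 0.012510
  f(a) × f(c) < 0, new interval: [2.505000, 2.752500]
Iteration 3:
  c_3 = (2.505000 + 2.752500)/2 = 2.628750
  f(c_3) = f(2.628750) = -0.033492
  f(a) × f(c) ≥ 0, new interval: [2.628750, 2.752500]
Iteration 4:
  c_4 = (2.628750 + 2.752500)/2 = 2.690625
  f(c_4) = f(2.690625) = -0.010226
  f(a) × f(c) ≥ 0, new interval: [2.690625, 2.752500]

After 4 iteration(s), the approximation is c_4 = 2.690625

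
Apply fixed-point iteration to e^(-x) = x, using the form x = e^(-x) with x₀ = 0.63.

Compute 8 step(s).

Equation: e^(-x) = x
Fixed-point form: x = e^(-x)
x₀ = 0.63

x_1 = g(0.630000) = 0.532592
x_2 = g(0.532592) = 0.587081
x_3 = g(0.587081) = 0.555948
x_4 = g(0.555948) = 0.573529
x_5 = g(0.573529) = 0.563533
x_6 = g(0.563533) = 0.569194
x_7 = g(0.569194) = 0.565981
x_8 = g(0.565981) = 0.567803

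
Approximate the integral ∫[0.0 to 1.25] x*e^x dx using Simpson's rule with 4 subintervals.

f(x) = x*e^x
a = 0.0, b = 1.25, n = 4
h = (b - a)/n = 0.312500

Simpson's rule: (h/3)[f(x₀) + 4f(x₁) + 2f(x₂) + ... + f(xₙ)]

x_0 = 0.0000, f(x_0) = 0.000000, coefficient = 1
x_1 = 0.3125, f(x_1) = 0.427137, coefficient = 4
x_2 = 0.6250, f(x_2) = 1.167654, coefficient = 2
x_3 = 0.9375, f(x_3) = 2.393990, coefficient = 4
x_4 = 1.2500, f(x_4) = 4.362929, coefficient = 1

I ≈ (0.312500/3) × 17.982744 = 1.873203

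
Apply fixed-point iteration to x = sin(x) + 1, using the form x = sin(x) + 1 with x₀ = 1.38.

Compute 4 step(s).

Equation: x = sin(x) + 1
Fixed-point form: x = sin(x) + 1
x₀ = 1.38

x_1 = g(1.380000) = 1.981854
x_2 = g(1.981854) = 1.916699
x_3 = g(1.916699) = 1.940770
x_4 = g(1.940770) = 1.932337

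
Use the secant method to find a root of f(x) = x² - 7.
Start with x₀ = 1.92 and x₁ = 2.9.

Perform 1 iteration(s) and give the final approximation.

f(x) = x² - 7
x₀ = 1.92, x₁ = 2.9

Secant formula: x_{n+1} = x_n - f(x_n)(x_n - x_{n-1})/(f(x_n) - f(x_{n-1}))

Iteration 1:
  f(1.920000) = -3.313600
  f(2.900000) = 1.410000
  x_2 = 2.900000 - 1.410000×(2.900000 - 1.920000)/(1.410000 - (-3.313600))
       = 2.607469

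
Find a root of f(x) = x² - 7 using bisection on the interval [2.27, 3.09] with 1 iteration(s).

f(x) = x² - 7
Initial interval: [2.27, 3.09]

Iteration 1:
  c_1 = (2.270000 + 3.090000)/2 = 2.680000
  f(c_1) = f(2.680000) = 0.182400
  f(a) × f(c) < 0, new interval: [2.270000, 2.680000]

After 1 iteration(s), the approximation is c_1 = 2.680000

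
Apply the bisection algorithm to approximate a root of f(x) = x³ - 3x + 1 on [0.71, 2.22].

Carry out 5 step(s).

f(x) = x³ - 3x + 1
Initial interval: [0.71, 2.22]

Iteration 1:
  c_1 = (0.710000 + 2.220000)/2 = 1.465000
  f(c_1) = f(1.465000) = -0.250780
  f(a) × f(c) ≥ 0, new interval: [1.465000, 2.220000]
Iteration 2:
  c_2 = (1.465000 + 2.220000)/2 = 1.842500
  f(c_2) = f(1.842500) = 1.727431
  f(a) × f(c) < 0, new interval: [1.465000, 1.842500]
Iteration 3:
  c_3 = (1.465000 + 1.842500)/2 = 1.653750
  f(c_3) = f(1.653750) = 0.561573
  f(a) × f(c) < 0, new interval: [1.465000, 1.653750]
Iteration 4:
  c_4 = (1.465000 + 1.653750)/2 = 1.559375
  f(c_4) = f(1.559375) = 0.113730
  f(a) × f(c) < 0, new interval: [1.465000, 1.559375]
Iteration 5:
  c_5 = (1.465000 + 1.559375)/2 = 1.512188
  f(c_5) = f(1.512188) = -0.078627
  f(a) × f(c) ≥ 0, new interval: [1.512188, 1.559375]

After 5 iteration(s), the approximation is c_5 = 1.512188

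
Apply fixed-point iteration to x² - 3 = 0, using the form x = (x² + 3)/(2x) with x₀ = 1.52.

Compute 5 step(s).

Equation: x² - 3 = 0
Fixed-point form: x = (x² + 3)/(2x)
x₀ = 1.52

x_1 = g(1.520000) = 1.746842
x_2 = g(1.746842) = 1.732113
x_3 = g(1.732113) = 1.732051
x_4 = g(1.732051) = 1.732051
x_5 = g(1.732051) = 1.732051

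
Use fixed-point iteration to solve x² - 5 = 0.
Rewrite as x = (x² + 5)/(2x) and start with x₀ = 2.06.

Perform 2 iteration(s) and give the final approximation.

Equation: x² - 5 = 0
Fixed-point form: x = (x² + 5)/(2x)
x₀ = 2.06

x_1 = g(2.060000) = 2.243592
x_2 = g(2.243592) = 2.236081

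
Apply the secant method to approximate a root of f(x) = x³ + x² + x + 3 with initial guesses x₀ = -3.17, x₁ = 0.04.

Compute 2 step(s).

f(x) = x³ + x² + x + 3
x₀ = -3.17, x₁ = 0.04

Secant formula: x_{n+1} = x_n - f(x_n)(x_n - x_{n-1})/(f(x_n) - f(x_{n-1}))

Iteration 1:
  f(-3.170000) = -21.976113
  f(0.040000) = 3.041664
  x_2 = 0.040000 - 3.041664×(0.040000 - (-3.170000))/(3.041664 - (-21.976113))
       = -0.350272
Iteration 2:
  f(0.040000) = 3.041664
  f(-0.350272) = 2.729443
  x_3 = -0.350272 - 2.729443×(-0.350272 - 0.040000)/(2.729443 - 3.041664)
       = -3.762044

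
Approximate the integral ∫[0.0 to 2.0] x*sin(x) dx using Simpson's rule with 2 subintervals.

f(x) = x*sin(x)
a = 0.0, b = 2.0, n = 2
h = (b - a)/n = 1.000000

Simpson's rule: (h/3)[f(x₀) + 4f(x₁) + 2f(x₂) + ... + f(xₙ)]

x_0 = 0.0000, f(x_0) = 0.000000, coefficient = 1
x_1 = 1.0000, f(x_1) = 0.841471, coefficient = 4
x_2 = 2.0000, f(x_2) = 1.818595, coefficient = 1

I ≈ (1.000000/3) × 5.184479 = 1.728160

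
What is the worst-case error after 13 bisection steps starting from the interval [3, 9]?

Bisection error bound: |error| ≤ (b-a)/2^n
|error| ≤ (9 - 3)/2^13 = 6/2^13
|error| ≤ 0.0007324219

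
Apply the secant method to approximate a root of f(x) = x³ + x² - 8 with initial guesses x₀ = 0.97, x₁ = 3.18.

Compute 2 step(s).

f(x) = x³ + x² - 8
x₀ = 0.97, x₁ = 3.18

Secant formula: x_{n+1} = x_n - f(x_n)(x_n - x_{n-1})/(f(x_n) - f(x_{n-1}))

Iteration 1:
  f(0.970000) = -6.146427
  f(3.180000) = 34.269832
  x_2 = 3.180000 - 34.269832×(3.180000 - 0.970000)/(34.269832 - (-6.146427))
       = 1.306093
Iteration 2:
  f(3.180000) = 34.269832
  f(1.306093) = -4.066088
  x_3 = 1.306093 - (-4.066088)×(1.306093 - 3.180000)/(-4.066088 - 34.269832)
       = 1.504848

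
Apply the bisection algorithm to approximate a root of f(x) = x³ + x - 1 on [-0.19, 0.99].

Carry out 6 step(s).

f(x) = x³ + x - 1
Initial interval: [-0.19, 0.99]

Iteration 1:
  c_1 = (-0.190000 + 0.990000)/2 = 0.400000
  f(c_1) = f(0.400000) = -0.536000
  f(a) × f(c) ≥ 0, new interval: [0.400000, 0.990000]
Iteration 2:
  c_2 = (0.400000 + 0.990000)/2 = 0.695000
  f(c_2) = f(0.695000) = 0.030702
  f(a) × f(c) < 0, new interval: [0.400000, 0.695000]
Iteration 3:
  c_3 = (0.400000 + 0.695000)/2 = 0.547500
  f(c_3) = f(0.547500) = -0.288383
  f(a) × f(c) ≥ 0, new interval: [0.547500, 0.695000]
Iteration 4:
  c_4 = (0.547500 + 0.695000)/2 = 0.621250
  f(c_4) = f(0.621250) = -0.138978
  f(a) × f(c) ≥ 0, new interval: [0.621250, 0.695000]
Iteration 5:
  c_5 = (0.621250 + 0.695000)/2 = 0.658125
  f(c_5) = f(0.658125) = -0.056822
  f(a) × f(c) ≥ 0, new interval: [0.658125, 0.695000]
Iteration 6:
  c_6 = (0.658125 + 0.695000)/2 = 0.676563
  f(c_6) = f(0.676563) = -0.013750
  f(a) × f(c) ≥ 0, new interval: [0.676563, 0.695000]

After 6 iteration(s), the approximation is c_6 = 0.676563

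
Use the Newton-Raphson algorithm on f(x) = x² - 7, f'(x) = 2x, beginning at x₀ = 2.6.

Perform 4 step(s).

f(x) = x² - 7
f'(x) = 2x
x₀ = 2.6

Newton-Raphson formula: x_{n+1} = x_n - f(x_n)/f'(x_n)

Iteration 1:
  f(2.600000) = -0.240000
  f'(2.600000) = 5.200000
  x_1 = 2.600000 - (-0.240000)/5.200000 = 2.646154
Iteration 2:
  f(2.646154) = 0.002130
  f'(2.646154) = 5.292308
  x_2 = 2.646154 - 0.002130/5.292308 = 2.645751
Iteration 3:
  f(2.645751) = 0.000000
  f'(2.645751) = 5.291503
  x_3 = 2.645751 - 0.000000/5.291503 = 2.645751
Iteration 4:
  f(2.645751) = 0.000000
  f'(2.645751) = 5.291503
  x_4 = 2.645751 - 0.000000/5.291503 = 2.645751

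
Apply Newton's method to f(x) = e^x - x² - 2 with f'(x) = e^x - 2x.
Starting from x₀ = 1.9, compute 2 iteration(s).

f(x) = e^x - x² - 2
f'(x) = e^x - 2x
x₀ = 1.9

Newton-Raphson formula: x_{n+1} = x_n - f(x_n)/f'(x_n)

Iteration 1:
  f(1.900000) = 1.075894
  f'(1.900000) = 2.885894
  x_1 = 1.900000 - 1.075894/2.885894 = 1.527189
Iteration 2:
  f(1.527189) = 0.272906
  f'(1.527189) = 1.550834
  x_2 = 1.527189 - 0.272906/1.550834 = 1.351215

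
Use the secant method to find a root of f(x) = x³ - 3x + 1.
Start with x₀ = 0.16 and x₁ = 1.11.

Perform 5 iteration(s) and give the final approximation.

f(x) = x³ - 3x + 1
x₀ = 0.16, x₁ = 1.11

Secant formula: x_{n+1} = x_n - f(x_n)(x_n - x_{n-1})/(f(x_n) - f(x_{n-1}))

Iteration 1:
  f(0.160000) = 0.524096
  f(1.110000) = -0.962369
  x_2 = 1.110000 - (-0.962369)×(1.110000 - 0.160000)/(-0.962369 - 0.524096)
       = 0.494950
Iteration 2:
  f(1.110000) = -0.962369
  f(0.494950) = -0.363599
  x_3 = 0.494950 - (-0.363599)×(0.494950 - 1.110000)/(-0.363599 - (-0.962369))
       = 0.121465
Iteration 3:
  f(0.494950) = -0.363599
  f(0.121465) = 0.637398
  x_4 = 0.121465 - 0.637398×(0.121465 - 0.494950)/(0.637398 - (-0.363599))
       = 0.359286
Iteration 4:
  f(0.121465) = 0.637398
  f(0.359286) = -0.031480
  x_5 = 0.359286 - (-0.031480)×(0.359286 - 0.121465)/(-0.031480 - 0.637398)
       = 0.348094
Iteration 5:
  f(0.359286) = -0.031480
  f(0.348094) = -0.002102
  x_6 = 0.348094 - (-0.002102)×(0.348094 - 0.359286)/(-0.002102 - (-0.031480))
       = 0.347293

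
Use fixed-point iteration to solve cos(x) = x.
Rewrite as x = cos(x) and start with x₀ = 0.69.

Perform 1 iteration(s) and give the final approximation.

Equation: cos(x) = x
Fixed-point form: x = cos(x)
x₀ = 0.69

x_1 = g(0.690000) = 0.771246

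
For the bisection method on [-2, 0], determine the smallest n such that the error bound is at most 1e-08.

We need (b-a)/2^n ≤ 1e-08
(0 - (-2))/2^n ≤ 1e-08
2/2^n ≤ 1e-08
2^n ≥ 200000000
n ≥ log₂(200000000) = 27.58
n ≥ 28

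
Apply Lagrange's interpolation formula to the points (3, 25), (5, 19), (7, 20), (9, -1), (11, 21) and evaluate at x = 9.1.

Lagrange interpolation formula:
P(x) = Σ yᵢ × Lᵢ(x)
where Lᵢ(x) = Π_{j≠i} (x - xⱼ)/(xᵢ - xⱼ)

L_0(9.1) = (9.1 - 5)/(3 - 5) × (9.1 - 7)/(3 - 7) × (9.1 - 9)/(3 - 9) × (9.1 - 11)/(3 - 11) = -0.004260
L_1(9.1) = (9.1 - 3)/(5 - 3) × (9.1 - 7)/(5 - 7) × (9.1 - 9)/(5 - 9) × (9.1 - 11)/(5 - 11) = 0.025353
L_2(9.1) = (9.1 - 3)/(7 - 3) × (9.1 - 5)/(7 - 5) × (9.1 - 9)/(7 - 9) × (9.1 - 11)/(7 - 11) = -0.074248
L_3(9.1) = (9.1 - 3)/(9 - 3) × (9.1 - 5)/(9 - 5) × (9.1 - 7)/(9 - 7) × (9.1 - 11)/(9 - 11) = 1.039478
L_4(9.1) = (9.1 - 3)/(11 - 3) × (9.1 - 5)/(11 - 5) × (9.1 - 7)/(11 - 7) × (9.1 - 9)/(11 - 9) = 0.013677

P(9.1) = 25×L_0(9.1) + 19×L_1(9.1) + 20×L_2(9.1) + (-1)×L_3(9.1) + 21×L_4(9.1)
P(9.1) = -1.862017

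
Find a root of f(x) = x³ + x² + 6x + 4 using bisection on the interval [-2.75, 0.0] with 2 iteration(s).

f(x) = x³ + x² + 6x + 4
Initial interval: [-2.75, 0.0]

Iteration 1:
  c_1 = (-2.750000 + 0.000000)/2 = -1.375000
  f(c_1) = f(-1.375000) = -4.958984
  f(a) × f(c) ≥ 0, new interval: [-1.375000, 0.000000]
Iteration 2:
  c_2 = (-1.375000 + 0.000000)/2 = -0.687500
  f(c_2) = f(-0.687500) = 0.022705
  f(a) × f(c) < 0, new interval: [-1.375000, -0.687500]

After 2 iteration(s), the approximation is c_2 = -0.687500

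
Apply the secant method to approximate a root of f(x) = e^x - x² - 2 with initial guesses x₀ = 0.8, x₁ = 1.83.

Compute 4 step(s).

f(x) = e^x - x² - 2
x₀ = 0.8, x₁ = 1.83

Secant formula: x_{n+1} = x_n - f(x_n)(x_n - x_{n-1})/(f(x_n) - f(x_{n-1}))

Iteration 1:
  f(0.800000) = -0.414459
  f(1.830000) = 0.884987
  x_2 = 1.830000 - 0.884987×(1.830000 - 0.800000)/(0.884987 - (-0.414459))
       = 1.128519
Iteration 2:
  f(1.830000) = 0.884987
  f(1.128519) = -0.182480
  x_3 = 1.128519 - (-0.182480)×(1.128519 - 1.830000)/(-0.182480 - 0.884987)
       = 1.248435
Iteration 3:
  f(1.128519) = -0.182480
  f(1.248435) = -0.073705
  x_4 = 1.248435 - (-0.073705)×(1.248435 - 1.128519)/(-0.073705 - (-0.182480))
       = 1.329689
Iteration 4:
  f(1.248435) = -0.073705
  f(1.329689) = 0.011795
  x_5 = 1.329689 - 0.011795×(1.329689 - 1.248435)/(0.011795 - (-0.073705))
       = 1.318480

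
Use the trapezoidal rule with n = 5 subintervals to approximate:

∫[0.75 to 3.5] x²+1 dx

f(x) = x²+1
a = 0.75, b = 3.5, n = 5
h = (b - a)/n = 0.550000

Trapezoidal rule: (h/2)[f(x₀) + 2f(x₁) + 2f(x₂) + ... + f(xₙ)]

x_0 = 0.7500, f(x_0) = 1.562500, coefficient = 1
x_1 = 1.3000, f(x_1) = 2.690000, coefficient = 2
x_2 = 1.8500, f(x_2) = 4.422500, coefficient = 2
x_3 = 2.4000, f(x_3) = 6.760000, coefficient = 2
x_4 = 2.9500, f(x_4) = 9.702500, coefficient = 2
x_5 = 3.5000, f(x_5) = 13.250000, coefficient = 1

I ≈ (0.550000/2) × 61.962500 = 17.039688
Exact value: 16.901042
Error: 0.138646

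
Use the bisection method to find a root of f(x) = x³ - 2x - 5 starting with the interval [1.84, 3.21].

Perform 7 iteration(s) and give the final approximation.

f(x) = x³ - 2x - 5
Initial interval: [1.84, 3.21]

Iteration 1:
  c_1 = (1.840000 + 3.210000)/2 = 2.525000
  f(c_1) = f(2.525000) = 6.048453
  f(a) × f(c) < 0, new interval: [1.840000, 2.525000]
Iteration 2:
  c_2 = (1.840000 + 2.525000)/2 = 2.182500
  f(c_2) = f(2.182500) = 1.030916
  f(a) × f(c) < 0, new interval: [1.840000, 2.182500]
Iteration 3:
  c_3 = (1.840000 + 2.182500)/2 = 2.011250
  f(c_3) = f(2.011250) = -0.886739
  f(a) × f(c) ≥ 0, new interval: [2.011250, 2.182500]
Iteration 4:
  c_4 = (2.011250 + 2.182500)/2 = 2.096875
  f(c_4) = f(2.096875) = 0.025968
  f(a) × f(c) < 0, new interval: [2.011250, 2.096875]
Iteration 5:
  c_5 = (2.011250 + 2.096875)/2 = 2.054062
  f(c_5) = f(2.054062) = -0.441680
  f(a) × f(c) ≥ 0, new interval: [2.054062, 2.096875]
Iteration 6:
  c_6 = (2.054062 + 2.096875)/2 = 2.075469
  f(c_6) = f(2.075469) = -0.210709
  f(a) × f(c) ≥ 0, new interval: [2.075469, 2.096875]
Iteration 7:
  c_7 = (2.075469 + 2.096875)/2 = 2.086172
  f(c_7) = f(2.086172) = -0.093088
  f(a) × f(c) ≥ 0, new interval: [2.086172, 2.096875]

After 7 iteration(s), the approximation is c_7 = 2.086172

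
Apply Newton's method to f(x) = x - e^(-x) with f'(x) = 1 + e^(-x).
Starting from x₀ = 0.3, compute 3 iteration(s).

f(x) = x - e^(-x)
f'(x) = 1 + e^(-x)
x₀ = 0.3

Newton-Raphson formula: x_{n+1} = x_n - f(x_n)/f'(x_n)

Iteration 1:
  f(0.300000) = -0.440818
  f'(0.300000) = 1.740818
  x_1 = 0.300000 - (-0.440818)/1.740818 = 0.553225
Iteration 2:
  f(0.553225) = -0.021868
  f'(0.553225) = 1.575092
  x_2 = 0.553225 - (-0.021868)/1.575092 = 0.567108
Iteration 3:
  f(0.567108) = -0.000055
  f'(0.567108) = 1.567163
  x_3 = 0.567108 - (-0.000055)/1.567163 = 0.567143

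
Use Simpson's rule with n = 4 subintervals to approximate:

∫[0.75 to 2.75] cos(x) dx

f(x) = cos(x)
a = 0.75, b = 2.75, n = 4
h = (b - a)/n = 0.500000

Simpson's rule: (h/3)[f(x₀) + 4f(x₁) + 2f(x₂) + ... + f(xₙ)]

x_0 = 0.7500, f(x_0) = 0.731689, coefficient = 1
x_1 = 1.2500, f(x_1) = 0.315322, coefficient = 4
x_2 = 1.7500, f(x_2) = -0.178246, coefficient = 2
x_3 = 2.2500, f(x_3) = -0.628174, coefficient = 4
x_4 = 2.7500, f(x_4) = -0.924302, coefficient = 1

I ≈ (0.500000/3) × -1.800511 = -0.300085
Exact value: -0.299978
Error: 0.000107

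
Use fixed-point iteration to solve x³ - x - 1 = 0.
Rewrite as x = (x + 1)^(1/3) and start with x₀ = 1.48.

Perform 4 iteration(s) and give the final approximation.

Equation: x³ - x - 1 = 0
Fixed-point form: x = (x + 1)^(1/3)
x₀ = 1.48

x_1 = g(1.480000) = 1.353580
x_2 = g(1.353580) = 1.330178
x_3 = g(1.330178) = 1.325754
x_4 = g(1.325754) = 1.324915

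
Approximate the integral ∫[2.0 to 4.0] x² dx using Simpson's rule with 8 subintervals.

f(x) = x²
a = 2.0, b = 4.0, n = 8
h = (b - a)/n = 0.250000

Simpson's rule: (h/3)[f(x₀) + 4f(x₁) + 2f(x₂) + ... + f(xₙ)]

x_0 = 2.0000, f(x_0) = 4.000000, coefficient = 1
x_1 = 2.2500, f(x_1) = 5.062500, coefficient = 4
x_2 = 2.5000, f(x_2) = 6.250000, coefficient = 2
x_3 = 2.7500, f(x_3) = 7.562500, coefficient = 4
x_4 = 3.0000, f(x_4) = 9.000000, coefficient = 2
x_5 = 3.2500, f(x_5) = 10.562500, coefficient = 4
x_6 = 3.5000, f(x_6) = 12.250000, coefficient = 2
x_7 = 3.7500, f(x_7) = 14.062500, coefficient = 4
x_8 = 4.0000, f(x_8) = 16.000000, coefficient = 1

I ≈ (0.250000/3) × 224.000000 = 18.666667
Exact value: 18.666667
Error: 0.000000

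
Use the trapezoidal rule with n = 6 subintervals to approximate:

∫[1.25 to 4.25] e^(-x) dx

f(x) = e^(-x)
a = 1.25, b = 4.25, n = 6
h = (b - a)/n = 0.500000

Trapezoidal rule: (h/2)[f(x₀) + 2f(x₁) + 2f(x₂) + ... + f(xₙ)]

x_0 = 1.2500, f(x_0) = 0.286505, coefficient = 1
x_1 = 1.7500, f(x_1) = 0.173774, coefficient = 2
x_2 = 2.2500, f(x_2) = 0.105399, coefficient = 2
x_3 = 2.7500, f(x_3) = 0.063928, coefficient = 2
x_4 = 3.2500, f(x_4) = 0.038774, coefficient = 2
x_5 = 3.7500, f(x_5) = 0.023518, coefficient = 2
x_6 = 4.2500, f(x_6) = 0.014264, coefficient = 1

I ≈ (0.500000/2) × 1.111555 = 0.277889
Exact value: 0.272241
Error: 0.005648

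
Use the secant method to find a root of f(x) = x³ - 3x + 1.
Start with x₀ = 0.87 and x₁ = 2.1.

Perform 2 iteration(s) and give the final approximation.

f(x) = x³ - 3x + 1
x₀ = 0.87, x₁ = 2.1

Secant formula: x_{n+1} = x_n - f(x_n)(x_n - x_{n-1})/(f(x_n) - f(x_{n-1}))

Iteration 1:
  f(0.870000) = -0.951497
  f(2.100000) = 3.961000
  x_2 = 2.100000 - 3.961000×(2.100000 - 0.870000)/(3.961000 - (-0.951497))
       = 1.108238
Iteration 2:
  f(2.100000) = 3.961000
  f(1.108238) = -0.963586
  x_3 = 1.108238 - (-0.963586)×(1.108238 - 2.100000)/(-0.963586 - 3.961000)
       = 1.302294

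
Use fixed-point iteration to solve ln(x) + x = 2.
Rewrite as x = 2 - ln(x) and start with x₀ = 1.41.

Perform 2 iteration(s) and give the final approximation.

Equation: ln(x) + x = 2
Fixed-point form: x = 2 - ln(x)
x₀ = 1.41

x_1 = g(1.410000) = 1.656410
x_2 = g(1.656410) = 1.495347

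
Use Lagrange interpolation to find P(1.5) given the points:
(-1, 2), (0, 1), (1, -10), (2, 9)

Lagrange interpolation formula:
P(x) = Σ yᵢ × Lᵢ(x)
where Lᵢ(x) = Π_{j≠i} (x - xⱼ)/(xᵢ - xⱼ)

L_0(1.5) = (1.5 - 0)/(-1 - 0) × (1.5 - 1)/(-1 - 1) × (1.5 - 2)/(-1 - 2) = 0.062500
L_1(1.5) = (1.5 - (-1))/(0 - (-1)) × (1.5 - 1)/(0 - 1) × (1.5 - 2)/(0 - 2) = -0.312500
L_2(1.5) = (1.5 - (-1))/(1 - (-1)) × (1.5 - 0)/(1 - 0) × (1.5 - 2)/(1 - 2) = 0.937500
L_3(1.5) = (1.5 - (-1))/(2 - (-1)) × (1.5 - 0)/(2 - 0) × (1.5 - 1)/(2 - 1) = 0.312500

P(1.5) = 2×L_0(1.5) + 1×L_1(1.5) + (-10)×L_2(1.5) + 9×L_3(1.5)
P(1.5) = -6.750000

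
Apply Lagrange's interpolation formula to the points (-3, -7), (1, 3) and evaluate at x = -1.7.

Lagrange interpolation formula:
P(x) = Σ yᵢ × Lᵢ(x)
where Lᵢ(x) = Π_{j≠i} (x - xⱼ)/(xᵢ - xⱼ)

L_0(-1.7) = (-1.7 - 1)/(-3 - 1) = 0.675000
L_1(-1.7) = (-1.7 - (-3))/(1 - (-3)) = 0.325000

P(-1.7) = (-7)×L_0(-1.7) + 3×L_1(-1.7)
P(-1.7) = -3.750000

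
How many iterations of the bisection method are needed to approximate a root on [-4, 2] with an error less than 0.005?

We need (b-a)/2^n ≤ 0.005
(2 - (-4))/2^n ≤ 0.005
6/2^n ≤ 0.005
2^n ≥ 1200
n ≥ log₂(1200) = 10.23
n ≥ 11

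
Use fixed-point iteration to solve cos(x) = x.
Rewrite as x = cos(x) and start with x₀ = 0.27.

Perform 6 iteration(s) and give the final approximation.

Equation: cos(x) = x
Fixed-point form: x = cos(x)
x₀ = 0.27

x_1 = g(0.270000) = 0.963771
x_2 = g(0.963771) = 0.570427
x_3 = g(0.570427) = 0.841671
x_4 = g(0.841671) = 0.666218
x_5 = g(0.666218) = 0.786165
x_6 = g(0.786165) = 0.706565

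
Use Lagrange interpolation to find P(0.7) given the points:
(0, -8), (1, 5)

Lagrange interpolation formula:
P(x) = Σ yᵢ × Lᵢ(x)
where Lᵢ(x) = Π_{j≠i} (x - xⱼ)/(xᵢ - xⱼ)

L_0(0.7) = (0.7 - 1)/(0 - 1) = 0.300000
L_1(0.7) = (0.7 - 0)/(1 - 0) = 0.700000

P(0.7) = (-8)×L_0(0.7) + 5×L_1(0.7)
P(0.7) = 1.100000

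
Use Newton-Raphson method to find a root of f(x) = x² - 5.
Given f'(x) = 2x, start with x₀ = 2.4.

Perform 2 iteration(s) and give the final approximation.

f(x) = x² - 5
f'(x) = 2x
x₀ = 2.4

Newton-Raphson formula: x_{n+1} = x_n - f(x_n)/f'(x_n)

Iteration 1:
  f(2.400000) = 0.760000
  f'(2.400000) = 4.800000
  x_1 = 2.400000 - 0.760000/4.800000 = 2.241667
Iteration 2:
  f(2.241667) = 0.025069
  f'(2.241667) = 4.483333
  x_2 = 2.241667 - 0.025069/4.483333 = 2.236075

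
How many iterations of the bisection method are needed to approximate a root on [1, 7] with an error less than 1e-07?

We need (b-a)/2^n ≤ 1e-07
(7 - 1)/2^n ≤ 1e-07
6/2^n ≤ 1e-07
2^n ≥ 60000000
n ≥ log₂(60000000) = 25.84
n ≥ 26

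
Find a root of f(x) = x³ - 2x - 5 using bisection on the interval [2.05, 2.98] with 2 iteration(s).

f(x) = x³ - 2x - 5
Initial interval: [2.05, 2.98]

Iteration 1:
  c_1 = (2.050000 + 2.980000)/2 = 2.515000
  f(c_1) = f(2.515000) = 5.877941
  f(a) × f(c) < 0, new interval: [2.050000, 2.515000]
Iteration 2:
  c_2 = (2.050000 + 2.515000)/2 = 2.282500
  f(c_2) = f(2.282500) = 2.326383
  f(a) × f(c) < 0, new interval: [2.050000, 2.282500]

After 2 iteration(s), the approximation is c_2 = 2.282500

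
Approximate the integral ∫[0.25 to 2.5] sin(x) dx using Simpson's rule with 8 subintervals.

f(x) = sin(x)
a = 0.25, b = 2.5, n = 8
h = (b - a)/n = 0.281250

Simpson's rule: (h/3)[f(x₀) + 4f(x₁) + 2f(x₂) + ... + f(xₙ)]

x_0 = 0.2500, f(x_0) = 0.247404, coefficient = 1
x_1 = 0.5312, f(x_1) = 0.506611, coefficient = 4
x_2 = 0.8125, f(x_2) = 0.726009, coefficient = 2
x_3 = 1.0938, f(x_3) = 0.888355, coefficient = 4
x_4 = 1.3750, f(x_4) = 0.980893, coefficient = 2
x_5 = 1.6562, f(x_5) = 0.996351, coefficient = 4
x_6 = 1.9375, f(x_6) = 0.933514, coefficient = 2
x_7 = 2.2188, f(x_7) = 0.797321, coefficient = 4
x_8 = 2.5000, f(x_8) = 0.598472, coefficient = 1

I ≈ (0.281250/3) × 18.881260 = 1.770118
Exact value: 1.770056
Error: 0.000062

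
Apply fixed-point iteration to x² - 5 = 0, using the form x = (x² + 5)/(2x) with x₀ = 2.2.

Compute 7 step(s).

Equation: x² - 5 = 0
Fixed-point form: x = (x² + 5)/(2x)
x₀ = 2.2

x_1 = g(2.200000) = 2.236364
x_2 = g(2.236364) = 2.236068
x_3 = g(2.236068) = 2.236068
x_4 = g(2.236068) = 2.236068
x_5 = g(2.236068) = 2.236068
x_6 = g(2.236068) = 2.236068
x_7 = g(2.236068) = 2.236068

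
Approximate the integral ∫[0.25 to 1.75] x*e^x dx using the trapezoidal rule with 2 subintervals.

f(x) = x*e^x
a = 0.25, b = 1.75, n = 2
h = (b - a)/n = 0.750000

Trapezoidal rule: (h/2)[f(x₀) + 2f(x₁) + 2f(x₂) + ... + f(xₙ)]

x_0 = 0.2500, f(x_0) = 0.321006, coefficient = 1
x_1 = 1.0000, f(x_1) = 2.718282, coefficient = 2
x_2 = 1.7500, f(x_2) = 10.070555, coefficient = 1

I ≈ (0.750000/2) × 15.828125 = 5.935547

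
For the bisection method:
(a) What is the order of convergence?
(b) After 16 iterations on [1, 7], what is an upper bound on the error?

(a) Bisection has linear (order 1) convergence; the error is halved each step.

(b) Error bound = (b-a)/2^n = (7 - 1)/2^{16}
    = 6/2^{16}

(a) 1 (linear); (b) error ≤ 9.16e-05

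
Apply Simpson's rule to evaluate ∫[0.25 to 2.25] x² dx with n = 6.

f(x) = x²
a = 0.25, b = 2.25, n = 6
h = (b - a)/n = 0.333333

Simpson's rule: (h/3)[f(x₀) + 4f(x₁) + 2f(x₂) + ... + f(xₙ)]

x_0 = 0.2500, f(x_0) = 0.062500, coefficient = 1
x_1 = 0.5833, f(x_1) = 0.340278, coefficient = 4
x_2 = 0.9167, f(x_2) = 0.840278, coefficient = 2
x_3 = 1.2500, f(x_3) = 1.562500, coefficient = 4
x_4 = 1.5833, f(x_4) = 2.506944, coefficient = 2
x_5 = 1.9167, f(x_5) = 3.673611, coefficient = 4
x_6 = 2.2500, f(x_6) = 5.062500, coefficient = 1

I ≈ (0.333333/3) × 34.125000 = 3.791667
Exact value: 3.791667
Error: 0.000000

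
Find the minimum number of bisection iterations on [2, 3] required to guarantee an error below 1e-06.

We need (b-a)/2^n ≤ 1e-06
(3 - 2)/2^n ≤ 1e-06
1/2^n ≤ 1e-06
2^n ≥ 1000000
n ≥ log₂(1000000) = 19.93
n ≥ 20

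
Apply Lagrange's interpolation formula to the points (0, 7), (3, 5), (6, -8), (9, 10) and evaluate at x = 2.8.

Lagrange interpolation formula:
P(x) = Σ yᵢ × Lᵢ(x)
where Lᵢ(x) = Π_{j≠i} (x - xⱼ)/(xᵢ - xⱼ)

L_0(2.8) = (2.8 - 3)/(0 - 3) × (2.8 - 6)/(0 - 6) × (2.8 - 9)/(0 - 9) = 0.024494
L_1(2.8) = (2.8 - 0)/(3 - 0) × (2.8 - 6)/(3 - 6) × (2.8 - 9)/(3 - 9) = 1.028741
L_2(2.8) = (2.8 - 0)/(6 - 0) × (2.8 - 3)/(6 - 3) × (2.8 - 9)/(6 - 9) = -0.064296
L_3(2.8) = (2.8 - 0)/(9 - 0) × (2.8 - 3)/(9 - 3) × (2.8 - 6)/(9 - 6) = 0.011062

P(2.8) = 7×L_0(2.8) + 5×L_1(2.8) + (-8)×L_2(2.8) + 10×L_3(2.8)
P(2.8) = 5.940148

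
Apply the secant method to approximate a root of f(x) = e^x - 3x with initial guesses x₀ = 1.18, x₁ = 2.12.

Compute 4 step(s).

f(x) = e^x - 3x
x₀ = 1.18, x₁ = 2.12

Secant formula: x_{n+1} = x_n - f(x_n)(x_n - x_{n-1})/(f(x_n) - f(x_{n-1}))

Iteration 1:
  f(1.180000) = -0.285626
  f(2.120000) = 1.971137
  x_2 = 2.120000 - 1.971137×(2.120000 - 1.180000)/(1.971137 - (-0.285626))
       = 1.298970
Iteration 2:
  f(2.120000) = 1.971137
  f(1.298970) = -0.231390
  x_3 = 1.298970 - (-0.231390)×(1.298970 - 2.120000)/(-0.231390 - 1.971137)
       = 1.385225
Iteration 3:
  f(1.298970) = -0.231390
  f(1.385225) = -0.159950
  x_4 = 1.385225 - (-0.159950)×(1.385225 - 1.298970)/(-0.159950 - (-0.231390))
       = 1.578343
Iteration 4:
  f(1.385225) = -0.159950
  f(1.578343) = 0.111889
  x_5 = 1.578343 - 0.111889×(1.578343 - 1.385225)/(0.111889 - (-0.159950))
       = 1.498856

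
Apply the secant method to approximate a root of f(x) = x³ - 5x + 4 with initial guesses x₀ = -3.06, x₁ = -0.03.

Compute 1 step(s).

f(x) = x³ - 5x + 4
x₀ = -3.06, x₁ = -0.03

Secant formula: x_{n+1} = x_n - f(x_n)(x_n - x_{n-1})/(f(x_n) - f(x_{n-1}))

Iteration 1:
  f(-3.060000) = -9.352616
  f(-0.030000) = 4.149973
  x_2 = -0.030000 - 4.149973×(-0.030000 - (-3.060000))/(4.149973 - (-9.352616))
       = -0.961260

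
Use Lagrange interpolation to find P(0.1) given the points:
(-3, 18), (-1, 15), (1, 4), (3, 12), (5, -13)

Lagrange interpolation formula:
P(x) = Σ yᵢ × Lᵢ(x)
where Lᵢ(x) = Π_{j≠i} (x - xⱼ)/(xᵢ - xⱼ)

L_0(0.1) = (0.1 - (-1))/(-3 - (-1)) × (0.1 - 1)/(-3 - 1) × (0.1 - 3)/(-3 - 3) × (0.1 - 5)/(-3 - 5) = -0.036635
L_1(0.1) = (0.1 - (-3))/(-1 - (-3)) × (0.1 - 1)/(-1 - 1) × (0.1 - 3)/(-1 - 3) × (0.1 - 5)/(-1 - 5) = 0.412978
L_2(0.1) = (0.1 - (-3))/(1 - (-3)) × (0.1 - (-1))/(1 - (-1)) × (0.1 - 3)/(1 - 3) × (0.1 - 5)/(1 - 5) = 0.757127
L_3(0.1) = (0.1 - (-3))/(3 - (-3)) × (0.1 - (-1))/(3 - (-1)) × (0.1 - 1)/(3 - 1) × (0.1 - 5)/(3 - 5) = -0.156647
L_4(0.1) = (0.1 - (-3))/(5 - (-3)) × (0.1 - (-1))/(5 - (-1)) × (0.1 - 1)/(5 - 1) × (0.1 - 3)/(5 - 3) = 0.023177

P(0.1) = 18×L_0(0.1) + 15×L_1(0.1) + 4×L_2(0.1) + 12×L_3(0.1) + (-13)×L_4(0.1)
P(0.1) = 6.382677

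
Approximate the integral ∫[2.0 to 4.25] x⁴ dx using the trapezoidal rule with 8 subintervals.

f(x) = x⁴
a = 2.0, b = 4.25, n = 8
h = (b - a)/n = 0.281250

Trapezoidal rule: (h/2)[f(x₀) + 2f(x₁) + 2f(x₂) + ... + f(xₙ)]

x_0 = 2.0000, f(x_0) = 16.000000, coefficient = 1
x_1 = 2.2812, f(x_1) = 27.082673, coefficient = 2
x_2 = 2.5625, f(x_2) = 43.117691, coefficient = 2
x_3 = 2.8438, f(x_3) = 65.398179, coefficient = 2
x_4 = 3.1250, f(x_4) = 95.367432, coefficient = 2
x_5 = 3.4062, f(x_5) = 134.618913, coefficient = 2
x_6 = 3.6875, f(x_6) = 184.896255, coefficient = 2
x_7 = 3.9688, f(x_7) = 248.093263, coefficient = 2
x_8 = 4.2500, f(x_8) = 326.253906, coefficient = 1

I ≈ (0.281250/2) × 1939.402718 = 272.728507
Exact value: 270.915820
Error: 1.812687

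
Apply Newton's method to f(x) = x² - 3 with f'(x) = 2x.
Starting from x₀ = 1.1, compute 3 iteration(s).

f(x) = x² - 3
f'(x) = 2x
x₀ = 1.1

Newton-Raphson formula: x_{n+1} = x_n - f(x_n)/f'(x_n)

Iteration 1:
  f(1.100000) = -1.790000
  f'(1.100000) = 2.200000
  x_1 = 1.100000 - (-1.790000)/2.200000 = 1.913636
Iteration 2:
  f(1.913636) = 0.662004
  f'(1.913636) = 3.827273
  x_2 = 1.913636 - 0.662004/3.827273 = 1.740666
Iteration 3:
  f(1.740666) = 0.029919
  f'(1.740666) = 3.481332
  x_3 = 1.740666 - 0.029919/3.481332 = 1.732072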